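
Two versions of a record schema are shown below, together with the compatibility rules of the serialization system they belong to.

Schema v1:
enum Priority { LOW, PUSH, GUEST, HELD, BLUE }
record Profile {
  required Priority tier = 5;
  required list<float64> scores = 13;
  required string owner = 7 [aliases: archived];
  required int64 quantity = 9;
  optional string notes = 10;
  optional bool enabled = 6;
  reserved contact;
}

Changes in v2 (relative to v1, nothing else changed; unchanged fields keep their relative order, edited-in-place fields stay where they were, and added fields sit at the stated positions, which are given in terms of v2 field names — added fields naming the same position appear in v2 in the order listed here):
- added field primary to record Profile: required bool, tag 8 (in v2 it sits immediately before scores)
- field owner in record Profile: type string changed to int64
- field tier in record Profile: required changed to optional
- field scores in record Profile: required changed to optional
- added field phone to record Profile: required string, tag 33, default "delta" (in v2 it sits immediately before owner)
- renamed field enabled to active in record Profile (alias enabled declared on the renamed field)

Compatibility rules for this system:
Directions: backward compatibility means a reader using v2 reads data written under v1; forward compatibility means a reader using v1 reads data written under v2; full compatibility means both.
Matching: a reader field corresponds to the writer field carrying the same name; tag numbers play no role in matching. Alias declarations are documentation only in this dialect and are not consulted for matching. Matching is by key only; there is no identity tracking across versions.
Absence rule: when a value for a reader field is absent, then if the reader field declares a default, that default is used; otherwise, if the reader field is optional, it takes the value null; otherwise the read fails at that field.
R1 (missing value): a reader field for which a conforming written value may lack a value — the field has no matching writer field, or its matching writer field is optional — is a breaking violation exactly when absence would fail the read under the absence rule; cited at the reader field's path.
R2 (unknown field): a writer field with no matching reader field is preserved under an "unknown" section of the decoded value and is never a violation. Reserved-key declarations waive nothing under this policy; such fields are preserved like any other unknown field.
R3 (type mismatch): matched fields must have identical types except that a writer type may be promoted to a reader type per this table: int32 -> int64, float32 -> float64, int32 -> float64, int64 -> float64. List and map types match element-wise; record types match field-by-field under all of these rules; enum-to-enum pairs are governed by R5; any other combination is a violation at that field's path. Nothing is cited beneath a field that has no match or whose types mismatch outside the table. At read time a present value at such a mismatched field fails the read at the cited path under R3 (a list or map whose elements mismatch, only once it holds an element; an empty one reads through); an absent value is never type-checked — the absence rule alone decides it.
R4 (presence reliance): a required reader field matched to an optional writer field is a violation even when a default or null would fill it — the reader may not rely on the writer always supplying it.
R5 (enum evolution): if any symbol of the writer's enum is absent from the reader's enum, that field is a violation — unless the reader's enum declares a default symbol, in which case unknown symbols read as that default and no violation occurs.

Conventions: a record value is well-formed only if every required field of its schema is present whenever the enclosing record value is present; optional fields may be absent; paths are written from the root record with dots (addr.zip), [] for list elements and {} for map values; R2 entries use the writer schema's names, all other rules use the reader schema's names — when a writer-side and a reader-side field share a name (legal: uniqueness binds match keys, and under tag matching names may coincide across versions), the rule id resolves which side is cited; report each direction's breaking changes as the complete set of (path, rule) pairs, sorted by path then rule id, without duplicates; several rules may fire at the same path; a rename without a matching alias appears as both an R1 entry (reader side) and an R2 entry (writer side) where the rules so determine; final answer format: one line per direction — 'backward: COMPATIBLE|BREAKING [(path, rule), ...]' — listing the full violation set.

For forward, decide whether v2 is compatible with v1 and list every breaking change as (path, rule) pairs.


the writer's type comes first in each Profile pair
forward on Profile — v1 reading data written by v2:
  tier: paired with writer tier (Priority -> Priority; writer optional)
  scores: paired with writer scores (list<float64> -> list<float64>; writer optional)
  owner: paired with writer owner (int64 -> string; writer required)
  quantity: paired with writer quantity (int64 -> int64; writer required)
  notes: paired with writer notes (string -> string; writer optional)
  enabled: no writer match
  writer field primary has no reader counterpart
  writer field phone has no reader counterpart
  writer field active has no reader counterpart
  breaking: (owner, R3)
  breaking: (scores, R1)
  breaking: (scores, R4)
  breaking: (tier, R1)
  breaking: (tier, R4)
  => forward verdict for Profile: BREAKING, 5 violation(s)
checking off the Profile differences that do not matter here:
  added field primary to record Profile: required bool, tag 8 (in v2 it sits immediately before scores) -> affects backward compatibility only, which is not asked
  added field phone to record Profile: required string, tag 33, default "delta" (in v2 it sits immediately before owner) -> no rule fires on it in Profile's dialect; the asked verdict holds
  renamed field enabled to active in record Profile (alias enabled declared on the renamed field) -> no rule fires on it in Profile's dialect; the asked verdict holds

forward: BREAKING [(owner, R3), (scores, R1), (scores, R4), (tier, R1), (tier, R4)]


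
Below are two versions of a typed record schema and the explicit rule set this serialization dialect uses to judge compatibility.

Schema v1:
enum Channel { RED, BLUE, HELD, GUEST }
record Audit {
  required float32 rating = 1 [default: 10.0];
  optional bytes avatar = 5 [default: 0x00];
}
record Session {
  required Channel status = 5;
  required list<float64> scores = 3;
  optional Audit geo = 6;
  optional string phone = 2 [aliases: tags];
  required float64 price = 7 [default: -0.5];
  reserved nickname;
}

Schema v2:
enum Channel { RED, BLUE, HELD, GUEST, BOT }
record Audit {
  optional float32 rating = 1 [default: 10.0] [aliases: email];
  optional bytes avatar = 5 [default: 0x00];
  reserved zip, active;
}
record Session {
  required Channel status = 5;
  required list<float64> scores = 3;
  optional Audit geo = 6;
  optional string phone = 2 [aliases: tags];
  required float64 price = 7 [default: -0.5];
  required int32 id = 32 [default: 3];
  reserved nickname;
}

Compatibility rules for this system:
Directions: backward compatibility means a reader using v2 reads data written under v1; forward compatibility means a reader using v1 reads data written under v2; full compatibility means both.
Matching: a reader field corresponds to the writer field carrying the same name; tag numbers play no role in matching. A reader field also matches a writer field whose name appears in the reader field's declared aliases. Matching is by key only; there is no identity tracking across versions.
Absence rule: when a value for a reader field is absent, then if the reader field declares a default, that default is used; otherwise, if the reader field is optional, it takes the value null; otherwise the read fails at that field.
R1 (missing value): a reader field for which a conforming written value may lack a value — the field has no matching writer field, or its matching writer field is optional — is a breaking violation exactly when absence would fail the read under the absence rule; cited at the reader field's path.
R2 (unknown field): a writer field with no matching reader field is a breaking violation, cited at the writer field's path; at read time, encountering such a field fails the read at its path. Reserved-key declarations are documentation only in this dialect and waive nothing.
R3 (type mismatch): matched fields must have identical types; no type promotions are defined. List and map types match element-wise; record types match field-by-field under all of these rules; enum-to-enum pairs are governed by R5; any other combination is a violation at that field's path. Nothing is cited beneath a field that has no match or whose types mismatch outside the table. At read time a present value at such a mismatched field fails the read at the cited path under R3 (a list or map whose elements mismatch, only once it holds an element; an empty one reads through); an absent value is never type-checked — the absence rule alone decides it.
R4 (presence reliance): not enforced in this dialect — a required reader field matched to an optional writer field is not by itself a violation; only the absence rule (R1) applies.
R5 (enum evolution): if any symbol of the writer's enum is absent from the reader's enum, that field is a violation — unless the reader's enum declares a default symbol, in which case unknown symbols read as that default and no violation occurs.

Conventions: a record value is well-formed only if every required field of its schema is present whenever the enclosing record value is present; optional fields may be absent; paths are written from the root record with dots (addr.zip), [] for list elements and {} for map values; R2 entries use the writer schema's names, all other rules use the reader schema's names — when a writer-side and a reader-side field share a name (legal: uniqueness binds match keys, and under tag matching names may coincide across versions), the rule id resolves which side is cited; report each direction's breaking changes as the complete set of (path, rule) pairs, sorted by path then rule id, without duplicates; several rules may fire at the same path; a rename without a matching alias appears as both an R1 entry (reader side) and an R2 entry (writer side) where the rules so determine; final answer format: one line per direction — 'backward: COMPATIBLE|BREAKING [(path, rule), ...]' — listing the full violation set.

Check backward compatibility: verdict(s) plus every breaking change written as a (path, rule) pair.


backward: COMPATIBLE []

arrows below run writer -> reader for Session
checking backward for Session: reader v2 against writer v1:
  Channel -> Channel, writer required: status aligns to status
  list<float64> -> list<float64>, writer required: scores aligns to scores
  Audit -> Audit, writer optional: geo aligns to geo
  string -> string, writer optional: phone aligns to phone
  float64 -> float64, writer required: price aligns to price
  id has no writer counterpart
  float32 -> float32, writer required: geo.rating aligns to geo.rating
  bytes -> bytes, writer optional: geo.avatar aligns to geo.avatar
  nothing fires on Session: backward is COMPATIBLE
checking off the Session differences that do not matter here:
  field rating in record Audit: required changed to optional -> fires no rule on Session, leaving the asked answer as it is
  added field id to record Session: required int32, tag 32, default 3 (in v2 it sits last) -> affects forward compatibility only, which is not asked
  enum Channel (field status in record Session): symbol BOT added -> affects forward compatibility only, which is not asked


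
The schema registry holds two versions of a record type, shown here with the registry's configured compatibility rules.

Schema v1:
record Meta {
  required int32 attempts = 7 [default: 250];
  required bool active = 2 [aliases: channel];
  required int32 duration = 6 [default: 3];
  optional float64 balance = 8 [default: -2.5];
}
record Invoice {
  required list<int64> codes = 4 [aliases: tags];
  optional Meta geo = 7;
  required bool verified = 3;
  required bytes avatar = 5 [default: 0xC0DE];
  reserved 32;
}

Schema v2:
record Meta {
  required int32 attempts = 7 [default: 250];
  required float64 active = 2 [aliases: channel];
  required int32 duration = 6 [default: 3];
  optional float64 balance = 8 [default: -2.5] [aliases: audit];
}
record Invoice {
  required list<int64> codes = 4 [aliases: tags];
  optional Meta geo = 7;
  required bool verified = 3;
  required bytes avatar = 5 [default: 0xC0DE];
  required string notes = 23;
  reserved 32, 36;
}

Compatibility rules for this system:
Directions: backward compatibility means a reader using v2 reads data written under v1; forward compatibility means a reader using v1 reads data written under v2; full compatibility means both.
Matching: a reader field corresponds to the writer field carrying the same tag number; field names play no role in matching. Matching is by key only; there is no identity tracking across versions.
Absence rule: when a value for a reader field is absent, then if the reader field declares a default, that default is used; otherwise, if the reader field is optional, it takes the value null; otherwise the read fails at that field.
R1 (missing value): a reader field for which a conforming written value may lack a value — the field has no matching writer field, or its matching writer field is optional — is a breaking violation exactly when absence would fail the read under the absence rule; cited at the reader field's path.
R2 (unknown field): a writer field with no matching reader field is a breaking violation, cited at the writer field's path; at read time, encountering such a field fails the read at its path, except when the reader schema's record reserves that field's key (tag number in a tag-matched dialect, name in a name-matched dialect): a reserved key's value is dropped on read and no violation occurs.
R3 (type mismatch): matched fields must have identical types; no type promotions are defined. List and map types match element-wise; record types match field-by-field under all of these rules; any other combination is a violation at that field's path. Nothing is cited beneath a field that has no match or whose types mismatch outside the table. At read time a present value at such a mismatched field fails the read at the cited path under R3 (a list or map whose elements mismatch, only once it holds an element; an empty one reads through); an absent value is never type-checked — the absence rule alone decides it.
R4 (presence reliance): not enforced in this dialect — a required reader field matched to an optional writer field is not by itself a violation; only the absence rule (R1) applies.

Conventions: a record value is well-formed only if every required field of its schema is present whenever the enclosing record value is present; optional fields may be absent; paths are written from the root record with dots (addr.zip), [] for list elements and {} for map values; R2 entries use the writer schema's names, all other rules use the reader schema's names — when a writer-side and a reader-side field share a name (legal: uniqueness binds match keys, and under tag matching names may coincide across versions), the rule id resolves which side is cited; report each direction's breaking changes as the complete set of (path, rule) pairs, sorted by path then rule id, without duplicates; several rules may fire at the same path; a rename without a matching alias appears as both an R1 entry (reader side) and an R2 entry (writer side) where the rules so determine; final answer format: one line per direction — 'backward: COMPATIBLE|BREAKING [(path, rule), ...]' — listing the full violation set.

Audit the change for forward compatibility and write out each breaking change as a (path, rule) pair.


forward: BREAKING [(geo.active, R3), (notes, R2)]

arrows below run writer -> reader for Invoice
checking forward for Invoice: reader v1 against writer v2:
  list<int64> -> list<int64>, writer required: codes aligns to codes
  Meta -> Meta, writer optional: geo aligns to geo
  bool -> bool, writer required: verified aligns to verified
  bytes -> bytes, writer required: avatar aligns to avatar
  writer notes: unknown to reader
  int32 -> int32, writer required: geo.attempts aligns to geo.attempts
  float64 -> bool, writer required: geo.active aligns to geo.active
  int32 -> int32, writer required: geo.duration aligns to geo.duration
  float64 -> float64, writer optional: geo.balance aligns to geo.balance
  rule R3 violated at geo.active
  rule R2 violated at notes
  forward on Invoice therefore BREAKING (2)


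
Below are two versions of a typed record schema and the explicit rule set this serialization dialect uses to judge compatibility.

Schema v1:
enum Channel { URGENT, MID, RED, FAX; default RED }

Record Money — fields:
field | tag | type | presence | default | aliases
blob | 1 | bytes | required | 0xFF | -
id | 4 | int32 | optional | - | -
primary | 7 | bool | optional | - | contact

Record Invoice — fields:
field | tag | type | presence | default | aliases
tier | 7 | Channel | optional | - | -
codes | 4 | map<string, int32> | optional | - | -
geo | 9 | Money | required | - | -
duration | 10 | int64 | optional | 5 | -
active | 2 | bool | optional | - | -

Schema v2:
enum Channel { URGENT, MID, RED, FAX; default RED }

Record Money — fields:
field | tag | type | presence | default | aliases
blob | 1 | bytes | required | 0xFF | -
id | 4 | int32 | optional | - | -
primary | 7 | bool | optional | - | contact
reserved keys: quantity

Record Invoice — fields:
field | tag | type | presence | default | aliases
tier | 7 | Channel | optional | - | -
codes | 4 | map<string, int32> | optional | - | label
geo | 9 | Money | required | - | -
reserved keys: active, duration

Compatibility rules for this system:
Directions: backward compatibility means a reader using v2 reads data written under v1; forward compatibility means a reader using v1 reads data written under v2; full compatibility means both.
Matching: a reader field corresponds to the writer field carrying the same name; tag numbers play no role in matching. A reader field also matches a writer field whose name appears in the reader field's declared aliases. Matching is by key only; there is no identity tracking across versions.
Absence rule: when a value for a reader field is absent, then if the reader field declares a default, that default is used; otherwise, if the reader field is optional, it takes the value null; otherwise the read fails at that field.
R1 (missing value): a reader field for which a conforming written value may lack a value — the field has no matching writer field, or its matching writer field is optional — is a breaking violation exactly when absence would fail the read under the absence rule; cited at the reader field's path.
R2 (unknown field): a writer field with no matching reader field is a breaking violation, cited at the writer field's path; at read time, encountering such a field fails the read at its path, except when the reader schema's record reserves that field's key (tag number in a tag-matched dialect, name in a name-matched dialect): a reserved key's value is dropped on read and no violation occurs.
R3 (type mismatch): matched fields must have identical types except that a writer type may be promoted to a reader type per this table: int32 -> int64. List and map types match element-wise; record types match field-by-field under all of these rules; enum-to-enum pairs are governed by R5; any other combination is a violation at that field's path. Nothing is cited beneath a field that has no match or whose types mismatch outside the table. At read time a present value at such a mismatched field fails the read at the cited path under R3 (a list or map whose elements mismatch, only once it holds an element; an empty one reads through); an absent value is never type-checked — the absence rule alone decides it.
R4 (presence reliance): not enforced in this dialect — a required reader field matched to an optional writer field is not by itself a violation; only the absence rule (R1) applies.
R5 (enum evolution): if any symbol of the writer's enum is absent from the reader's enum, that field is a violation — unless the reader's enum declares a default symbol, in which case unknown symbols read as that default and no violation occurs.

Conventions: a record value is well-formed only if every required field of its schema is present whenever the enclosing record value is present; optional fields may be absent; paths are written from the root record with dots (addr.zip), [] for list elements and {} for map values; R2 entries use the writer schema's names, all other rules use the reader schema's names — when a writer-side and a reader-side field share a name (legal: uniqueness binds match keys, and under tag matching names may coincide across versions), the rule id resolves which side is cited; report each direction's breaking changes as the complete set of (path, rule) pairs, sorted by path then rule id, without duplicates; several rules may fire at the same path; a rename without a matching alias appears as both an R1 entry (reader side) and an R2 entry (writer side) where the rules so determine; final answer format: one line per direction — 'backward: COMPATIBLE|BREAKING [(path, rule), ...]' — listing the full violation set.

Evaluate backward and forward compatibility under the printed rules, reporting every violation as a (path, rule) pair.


backward: COMPATIBLE []; forward: COMPATIBLE []

each type pair in Invoice: writer, then reader
backward pass over Invoice, reader schema v2, writer schema v1:
  Channel -> Channel, writer optional: tier aligns to tier
  map<string, int32> -> map<string, int32>, writer optional: codes aligns to codes
  Money -> Money, writer required: geo aligns to geo
  writer field duration has no reader counterpart
  writer field active has no reader counterpart
  bytes -> bytes, writer required: geo.blob aligns to geo.blob
  int32 -> int32, writer optional: geo.id aligns to geo.id
  bool -> bool, writer optional: geo.primary aligns to geo.primary
  => backward verdict for Invoice: COMPATIBLE, no violations
forward pass over Invoice, reader schema v1, writer schema v2:
  Channel -> Channel, writer optional: tier aligns to tier
  map<string, int32> -> map<string, int32>, writer optional: codes aligns to codes
  Money -> Money, writer required: geo aligns to geo
  duration: no writer match
  active: no writer match
  bytes -> bytes, writer required: geo.blob aligns to geo.blob
  int32 -> int32, writer optional: geo.id aligns to geo.id
  bool -> bool, writer optional: geo.primary aligns to geo.primary
  => forward verdict for Invoice: COMPATIBLE, no violations


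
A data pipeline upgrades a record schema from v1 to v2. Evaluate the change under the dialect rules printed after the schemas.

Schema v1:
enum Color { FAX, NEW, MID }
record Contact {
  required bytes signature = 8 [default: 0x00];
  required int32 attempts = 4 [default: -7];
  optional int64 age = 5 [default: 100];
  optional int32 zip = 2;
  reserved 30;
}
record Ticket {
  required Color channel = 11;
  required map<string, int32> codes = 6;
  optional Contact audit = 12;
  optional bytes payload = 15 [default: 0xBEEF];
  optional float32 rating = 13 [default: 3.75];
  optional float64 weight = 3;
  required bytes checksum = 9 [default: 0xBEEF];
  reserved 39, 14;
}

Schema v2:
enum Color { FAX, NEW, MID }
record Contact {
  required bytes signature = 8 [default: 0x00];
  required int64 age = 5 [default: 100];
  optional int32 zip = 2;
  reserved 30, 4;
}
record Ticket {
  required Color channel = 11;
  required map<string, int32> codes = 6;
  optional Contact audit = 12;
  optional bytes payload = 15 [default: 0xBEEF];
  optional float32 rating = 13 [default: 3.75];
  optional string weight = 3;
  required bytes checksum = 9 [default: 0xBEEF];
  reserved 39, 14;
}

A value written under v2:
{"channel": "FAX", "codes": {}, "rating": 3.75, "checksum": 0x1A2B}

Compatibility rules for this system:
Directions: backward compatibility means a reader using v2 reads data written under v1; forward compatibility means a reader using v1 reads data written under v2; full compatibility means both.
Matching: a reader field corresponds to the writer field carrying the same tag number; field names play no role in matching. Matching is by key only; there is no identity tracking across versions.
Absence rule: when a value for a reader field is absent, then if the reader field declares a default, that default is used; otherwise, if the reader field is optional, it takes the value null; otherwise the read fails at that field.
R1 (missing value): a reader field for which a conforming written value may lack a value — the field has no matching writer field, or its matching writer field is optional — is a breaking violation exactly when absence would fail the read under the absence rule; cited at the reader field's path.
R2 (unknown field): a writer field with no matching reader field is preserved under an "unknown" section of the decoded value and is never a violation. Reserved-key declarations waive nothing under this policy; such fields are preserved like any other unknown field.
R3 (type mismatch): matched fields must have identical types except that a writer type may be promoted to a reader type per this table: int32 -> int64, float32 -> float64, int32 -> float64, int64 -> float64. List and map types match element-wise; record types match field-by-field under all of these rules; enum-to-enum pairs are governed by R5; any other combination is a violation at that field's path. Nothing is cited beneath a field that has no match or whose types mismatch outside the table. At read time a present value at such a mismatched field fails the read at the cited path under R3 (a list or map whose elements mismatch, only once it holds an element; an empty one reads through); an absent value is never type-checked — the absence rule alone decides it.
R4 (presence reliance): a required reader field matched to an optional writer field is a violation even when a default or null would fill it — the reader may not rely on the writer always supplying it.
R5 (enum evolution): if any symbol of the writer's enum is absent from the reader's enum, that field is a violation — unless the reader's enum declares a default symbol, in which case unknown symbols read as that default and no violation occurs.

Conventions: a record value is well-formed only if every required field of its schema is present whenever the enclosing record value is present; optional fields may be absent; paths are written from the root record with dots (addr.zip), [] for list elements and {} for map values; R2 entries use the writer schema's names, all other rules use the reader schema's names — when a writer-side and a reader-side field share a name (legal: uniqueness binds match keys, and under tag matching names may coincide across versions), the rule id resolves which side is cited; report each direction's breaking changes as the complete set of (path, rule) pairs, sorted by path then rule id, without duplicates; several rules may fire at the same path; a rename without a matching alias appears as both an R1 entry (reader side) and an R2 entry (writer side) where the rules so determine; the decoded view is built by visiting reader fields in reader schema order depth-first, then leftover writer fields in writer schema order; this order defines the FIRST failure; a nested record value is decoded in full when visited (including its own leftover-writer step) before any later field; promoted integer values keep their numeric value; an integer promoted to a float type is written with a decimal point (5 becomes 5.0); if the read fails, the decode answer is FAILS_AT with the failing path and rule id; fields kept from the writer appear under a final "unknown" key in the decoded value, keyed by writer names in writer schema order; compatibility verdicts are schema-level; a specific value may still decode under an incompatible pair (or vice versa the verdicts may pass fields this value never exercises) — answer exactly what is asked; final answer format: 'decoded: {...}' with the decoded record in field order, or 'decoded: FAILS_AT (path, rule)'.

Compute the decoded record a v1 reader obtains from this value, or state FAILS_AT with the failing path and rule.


decoded: {"channel": "FAX", "codes": {}, "audit": null, "payload": 0xBEEF, "rating": 3.75, "weight": null, "checksum": 0x1A2B}

the writer's type comes first in each Ticket pair
migrating the Ticket value to v1:
  channel := "FAX"
  codes := {}
  audit := null (not supplied -> null)
  payload := 0xBEEF (no value, default fills)
  rating := 3.75
  weight := null (not supplied -> null)
  checksum := 0x1A2B
  => decoded: {"channel": "FAX", "codes": {}, "audit": null, "payload": 0xBEEF, "rating": 3.75, "weight": null, "checksum": 0x1A2B}
the rest of the Ticket diff is inert for this question:
  removed field attempts from record Contact (its key 4 joins the reserved list) -> triggers nothing under the printed rules; the Ticket answer is the same either way
  field age in record Contact: optional changed to required -> matters for Ticket compatibility verdicts, not for this value's decode
  field weight in record Ticket: type float64 changed to string -> matters for Ticket compatibility verdicts, not for this value's decode


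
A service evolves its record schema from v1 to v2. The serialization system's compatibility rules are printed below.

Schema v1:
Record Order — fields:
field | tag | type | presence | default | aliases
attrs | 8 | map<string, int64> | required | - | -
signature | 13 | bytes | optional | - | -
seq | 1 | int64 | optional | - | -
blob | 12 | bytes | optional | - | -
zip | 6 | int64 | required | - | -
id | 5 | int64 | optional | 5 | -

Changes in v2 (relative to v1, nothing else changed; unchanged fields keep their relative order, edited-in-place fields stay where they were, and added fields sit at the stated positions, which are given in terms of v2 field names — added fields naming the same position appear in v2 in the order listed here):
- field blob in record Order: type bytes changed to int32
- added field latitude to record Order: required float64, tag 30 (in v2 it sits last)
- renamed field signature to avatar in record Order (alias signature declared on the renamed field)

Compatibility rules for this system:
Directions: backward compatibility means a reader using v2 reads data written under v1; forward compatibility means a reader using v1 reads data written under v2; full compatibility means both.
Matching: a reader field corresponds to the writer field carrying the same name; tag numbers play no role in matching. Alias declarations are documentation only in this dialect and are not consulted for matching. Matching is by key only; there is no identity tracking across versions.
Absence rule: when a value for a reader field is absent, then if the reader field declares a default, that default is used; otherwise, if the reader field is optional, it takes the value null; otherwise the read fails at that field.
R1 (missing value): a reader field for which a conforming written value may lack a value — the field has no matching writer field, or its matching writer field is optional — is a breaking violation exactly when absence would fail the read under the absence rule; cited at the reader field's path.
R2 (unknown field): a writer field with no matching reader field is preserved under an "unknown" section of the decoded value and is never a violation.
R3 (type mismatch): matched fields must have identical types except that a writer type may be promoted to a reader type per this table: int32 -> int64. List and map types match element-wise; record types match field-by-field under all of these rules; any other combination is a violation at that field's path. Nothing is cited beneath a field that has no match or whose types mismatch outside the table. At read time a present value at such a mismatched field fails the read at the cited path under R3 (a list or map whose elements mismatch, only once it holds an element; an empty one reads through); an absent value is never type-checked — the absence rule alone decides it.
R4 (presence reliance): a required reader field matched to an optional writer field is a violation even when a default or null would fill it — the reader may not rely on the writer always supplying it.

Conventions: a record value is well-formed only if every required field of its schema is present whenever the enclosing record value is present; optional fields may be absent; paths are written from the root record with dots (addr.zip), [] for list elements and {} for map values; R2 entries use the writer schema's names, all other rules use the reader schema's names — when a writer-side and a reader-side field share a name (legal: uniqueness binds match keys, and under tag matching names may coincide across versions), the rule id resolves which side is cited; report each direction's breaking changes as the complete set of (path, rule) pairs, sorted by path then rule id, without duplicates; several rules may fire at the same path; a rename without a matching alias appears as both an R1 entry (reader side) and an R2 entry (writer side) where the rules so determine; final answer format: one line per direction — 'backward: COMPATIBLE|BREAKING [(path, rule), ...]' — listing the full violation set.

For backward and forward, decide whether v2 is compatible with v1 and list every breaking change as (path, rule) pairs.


in Order below, arrows point writer -> reader
backward pass over Order, reader schema v2, writer schema v1:
  attrs: map<string, int64> -> map<string, int64>, writer required; from attrs
  avatar: no writer-side match
  seq: int64 -> int64, writer optional; from seq
  blob: bytes -> int32, writer optional; from blob
  zip: int64 -> int64, writer required; from zip
  id: int64 -> int64, writer optional; from id
  latitude: no writer-side match
  signature (writer side), unknown to reader
  breaking: (blob, R3)
  breaking: (latitude, R1)
  backward on Order therefore BREAKING (2)
forward pass over Order, reader schema v1, writer schema v2:
  attrs: map<string, int64> -> map<string, int64>, writer required; from attrs
  signature: no writer-side match
  seq: int64 -> int64, writer optional; from seq
  blob: int32 -> bytes, writer optional; from blob
  zip: int64 -> int64, writer required; from zip
  id: int64 -> int64, writer optional; from id
  avatar (writer side), unknown to reader
  latitude (writer side), unknown to reader
  breaking: (blob, R3)
  forward on Order therefore BREAKING (1)

backward: BREAKING [(blob, R3), (latitude, R1)]; forward: BREAKING [(blob, R3)]


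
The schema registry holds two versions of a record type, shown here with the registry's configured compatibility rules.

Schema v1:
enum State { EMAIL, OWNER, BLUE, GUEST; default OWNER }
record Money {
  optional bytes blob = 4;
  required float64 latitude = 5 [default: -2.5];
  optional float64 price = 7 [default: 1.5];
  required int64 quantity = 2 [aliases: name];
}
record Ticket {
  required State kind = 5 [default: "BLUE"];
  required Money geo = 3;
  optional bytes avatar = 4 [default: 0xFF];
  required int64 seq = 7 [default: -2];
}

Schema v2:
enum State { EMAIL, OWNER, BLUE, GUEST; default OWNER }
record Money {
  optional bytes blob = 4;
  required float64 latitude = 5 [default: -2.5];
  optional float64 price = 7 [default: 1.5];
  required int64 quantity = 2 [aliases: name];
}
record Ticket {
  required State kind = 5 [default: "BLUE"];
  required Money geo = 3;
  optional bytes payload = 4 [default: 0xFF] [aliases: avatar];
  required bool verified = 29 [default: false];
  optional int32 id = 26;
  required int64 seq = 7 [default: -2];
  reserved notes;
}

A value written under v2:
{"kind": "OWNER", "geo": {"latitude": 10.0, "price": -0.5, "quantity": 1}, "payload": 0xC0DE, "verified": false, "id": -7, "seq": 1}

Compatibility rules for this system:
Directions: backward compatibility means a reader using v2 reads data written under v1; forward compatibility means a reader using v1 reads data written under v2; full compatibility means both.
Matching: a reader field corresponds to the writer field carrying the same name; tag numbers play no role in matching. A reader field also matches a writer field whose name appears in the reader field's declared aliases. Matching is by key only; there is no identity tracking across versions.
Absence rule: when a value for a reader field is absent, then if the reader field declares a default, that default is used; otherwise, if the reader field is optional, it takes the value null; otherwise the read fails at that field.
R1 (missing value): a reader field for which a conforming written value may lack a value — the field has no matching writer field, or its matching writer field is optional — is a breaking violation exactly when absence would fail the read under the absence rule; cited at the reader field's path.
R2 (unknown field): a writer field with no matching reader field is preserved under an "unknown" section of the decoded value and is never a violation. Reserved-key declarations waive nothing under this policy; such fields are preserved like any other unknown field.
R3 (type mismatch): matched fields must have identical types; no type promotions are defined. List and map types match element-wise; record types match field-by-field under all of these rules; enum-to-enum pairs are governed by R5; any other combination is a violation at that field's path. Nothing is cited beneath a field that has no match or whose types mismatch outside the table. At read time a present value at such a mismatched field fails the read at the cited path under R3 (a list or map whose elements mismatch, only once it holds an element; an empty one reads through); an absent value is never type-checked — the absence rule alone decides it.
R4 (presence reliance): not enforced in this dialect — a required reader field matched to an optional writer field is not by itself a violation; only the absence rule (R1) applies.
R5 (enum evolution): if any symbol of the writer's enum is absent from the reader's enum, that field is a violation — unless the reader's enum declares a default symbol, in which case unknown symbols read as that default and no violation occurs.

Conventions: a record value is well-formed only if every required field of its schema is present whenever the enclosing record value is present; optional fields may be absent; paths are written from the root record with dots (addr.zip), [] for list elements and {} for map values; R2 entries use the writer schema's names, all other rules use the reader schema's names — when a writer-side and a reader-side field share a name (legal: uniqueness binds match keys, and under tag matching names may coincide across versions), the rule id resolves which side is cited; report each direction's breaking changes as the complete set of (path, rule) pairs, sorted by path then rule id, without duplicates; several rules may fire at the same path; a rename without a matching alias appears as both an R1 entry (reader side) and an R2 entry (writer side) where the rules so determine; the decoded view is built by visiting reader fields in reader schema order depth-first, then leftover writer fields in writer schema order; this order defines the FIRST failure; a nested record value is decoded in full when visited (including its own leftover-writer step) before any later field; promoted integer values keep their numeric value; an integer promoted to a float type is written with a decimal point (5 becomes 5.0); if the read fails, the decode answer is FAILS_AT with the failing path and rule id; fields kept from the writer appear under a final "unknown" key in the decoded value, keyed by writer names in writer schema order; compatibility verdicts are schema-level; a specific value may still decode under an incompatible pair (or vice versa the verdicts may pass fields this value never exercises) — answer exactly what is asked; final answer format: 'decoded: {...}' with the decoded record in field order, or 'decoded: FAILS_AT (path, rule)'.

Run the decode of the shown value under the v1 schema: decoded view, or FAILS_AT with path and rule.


decoded: {"kind": "OWNER", "geo": {"blob": null, "latitude": 10.0, "price": -0.5, "quantity": 1}, "avatar": 0xFF, "seq": 1, "unknown": {"payload": 0xC0DE, "verified": false, "id": -7}}

in Ticket below, arrows point writer -> reader
decoding the Ticket value with the v1 reader:
  kind := "OWNER"
  geo.blob := null (not supplied -> null)
  geo.latitude := 10.0
  geo.price := -0.5
  geo.quantity := 1
  avatar := 0xFF (no value, default fills)
  seq := 1
  writer payload: kept under "unknown"
  writer verified: kept under "unknown"
  writer id: kept under "unknown"
  => decoded: {"kind": "OWNER", "geo": {"blob": null, "latitude": 10.0, "price": -0.5, "quantity": 1}, "avatar": 0xFF, "seq": 1, "unknown": {"payload": 0xC0DE, "verified": false, "id": -7}}
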